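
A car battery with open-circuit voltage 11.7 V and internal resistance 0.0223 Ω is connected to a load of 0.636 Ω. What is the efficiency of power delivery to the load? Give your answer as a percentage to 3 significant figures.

96.6 %

Both r and R carry the same current, so the power split is just the resistance split: η = R/(R+r).
η = R / (R + r) = 0.636 / (0.636 + 0.0223) = 0.9661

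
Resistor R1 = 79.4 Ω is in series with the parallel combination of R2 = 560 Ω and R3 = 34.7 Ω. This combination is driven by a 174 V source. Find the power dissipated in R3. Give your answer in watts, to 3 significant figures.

Reduce the parallel pair to R_p first; the network is then a simple series string.
R_p = (560×34.7)/(560+34.7) = 32.68 Ω
R_total = 79.4 + 32.68 = 112.1 Ω
I = V / R_total = 174 / 112.1 = 1.553 A
Voltage across the parallel pair: V_p = I × R_p = 1.553 × 32.68 = 50.73 V
R3 is across V_p, so use P = V²/R for that branch.
P_R3 = (50.73)² / 34.7 = 74.16 W

74.2 W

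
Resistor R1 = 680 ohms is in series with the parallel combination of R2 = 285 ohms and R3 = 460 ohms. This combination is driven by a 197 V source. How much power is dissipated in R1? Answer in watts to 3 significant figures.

Collapse R2‖R3 to a single equivalent, reducing the network to two series elements.
R_p = (285×460)/(285+460) = 176.0 Ω
R_total = 680 + 176.0 = 856.0 Ω
I = V / R_total = 197 / 856.0 = 0.2301 A
R1 is in the main series path, so its power is I²R1.
P_R1 = (0.2301)² × 680 = 36.02 W

36.0 W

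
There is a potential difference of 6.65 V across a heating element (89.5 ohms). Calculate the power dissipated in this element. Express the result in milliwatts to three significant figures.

Voltage and resistance are given, so P = V²/R is the one-step route.
P = (6.65 V)² / 89.5 Ω = 0.4941 W

494 mW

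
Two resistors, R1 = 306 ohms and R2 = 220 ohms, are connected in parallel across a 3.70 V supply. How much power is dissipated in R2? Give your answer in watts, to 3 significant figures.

0.0622 W

The supply voltage appears across each parallel branch — just use P = V²/R2.
P_R2 = V² / R2 = (3.70)² / 220 Ω = 0.06223 W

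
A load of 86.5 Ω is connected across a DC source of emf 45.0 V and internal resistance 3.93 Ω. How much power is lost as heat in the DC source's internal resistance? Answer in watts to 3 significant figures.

The source's internal resistance is just another series element carrying I; its dissipation is I²r.
I = ε / (r + R) = 45.0 / (3.93 + 86.5) = 0.4976 A
P_int = I² r = (0.4976)² × 3.93 = 0.9732 W

0.973 W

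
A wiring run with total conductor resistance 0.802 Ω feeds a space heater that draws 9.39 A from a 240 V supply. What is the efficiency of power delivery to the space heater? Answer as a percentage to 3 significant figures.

96.9 %

The wiring run carries the full 9.39 A.
P_line = I² R_line = (9.390)² × 0.802 = 70.71 W
P_source = V I = 240 × 9.390 = 2254 W; P_load = 2183 W
η = P_load / P_source = 2183 / 2254 = 0.9686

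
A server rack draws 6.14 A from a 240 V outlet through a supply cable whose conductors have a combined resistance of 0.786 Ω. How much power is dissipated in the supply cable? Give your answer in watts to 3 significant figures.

29.6 W

Line loss is just I²R for the cable — we know both I and R_line directly.
The supply cable carries the full 6.14 A.
P_line = I² R_line = (6.140)² × 0.786 = 29.63 W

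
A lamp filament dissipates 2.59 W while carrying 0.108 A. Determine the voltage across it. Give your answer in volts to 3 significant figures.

24.0 V

Inverting the appropriate power form: V = P / I.
V = 2.59 / 0.1080 = 23.98 V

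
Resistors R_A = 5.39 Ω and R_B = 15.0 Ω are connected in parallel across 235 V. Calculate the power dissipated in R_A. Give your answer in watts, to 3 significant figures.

Parallel branches share the same voltage; P = V²/R gives the branch power in one step.
P_R_A = V² / R_A = (235)² / 5.39 Ω = 10250 W

10200 W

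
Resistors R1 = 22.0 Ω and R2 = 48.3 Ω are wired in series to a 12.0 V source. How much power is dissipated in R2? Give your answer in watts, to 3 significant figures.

The current is common to all series resistors; compute it, then apply P = I²R for the target.
R_total = 22.0 + 48.3 = 70.30 Ω
I = V / R_total = 12.0 / 70.30 = 0.1707 A
P_R2 = I² × R2 = (0.1707)² × 48.3 = 1.407 W

1.41 W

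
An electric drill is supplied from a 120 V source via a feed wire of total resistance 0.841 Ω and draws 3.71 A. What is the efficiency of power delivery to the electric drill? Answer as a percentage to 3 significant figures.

The feed wire carries the full 3.71 A.
P_line = I² R_line = (3.710)² × 0.841 = 11.58 W
P_source = V I = 120 × 3.710 = 445.2 W; P_load = 433.6 W
η = P_load / P_source = 433.6 / 445.2 = 0.9740

97.4 %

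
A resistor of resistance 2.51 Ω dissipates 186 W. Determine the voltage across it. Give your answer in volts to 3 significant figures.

Inverting the appropriate power form: V = √(P R).
V = √(186 × 2.51) = 21.61 V

21.6 V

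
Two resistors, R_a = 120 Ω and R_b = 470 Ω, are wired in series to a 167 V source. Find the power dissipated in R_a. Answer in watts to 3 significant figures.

9.61 W

The current is common to all series resistors; compute it, then apply P = I²R for the target.
R_total = 120 + 470 = 590.0 Ω
I = V / R_total = 167 / 590.0 = 0.2831 A
P_R_a = I² × R_a = (0.2831)² × 120 = 9.614 W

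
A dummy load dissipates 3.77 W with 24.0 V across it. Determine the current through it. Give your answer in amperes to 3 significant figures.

0.157 A

From P = V I = I²R = V²/R, with the two given quantities we get I = P / V.
I = 3.77 / 24.0 = 0.1571 A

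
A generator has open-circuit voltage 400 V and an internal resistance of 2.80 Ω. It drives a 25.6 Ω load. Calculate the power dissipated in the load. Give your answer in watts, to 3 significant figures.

5080 W

Find the circuit current first, then P = I²R for the load (series elements share I).
I = ε / (r + R) = 400 / (2.80 + 25.6) = 14.08 A
P_load = I² R = (14.08)² × 25.6 = 5078 W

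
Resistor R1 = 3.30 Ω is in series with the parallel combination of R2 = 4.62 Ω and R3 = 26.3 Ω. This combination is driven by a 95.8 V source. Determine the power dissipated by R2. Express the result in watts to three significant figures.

587 W

First combine the parallel branches into one equivalent R_p, then R1 + R_p is a series pair.
R_p = (4.62×26.3)/(4.62+26.3) = 3.930 Ω
R_total = 3.30 + 3.930 = 7.230 Ω
I = V / R_total = 95.8 / 7.230 = 13.25 A
Voltage across the parallel pair: V_p = I × R_p = 13.25 × 3.930 = 52.07 V
R2 is across V_p, so use P = V²/R for that branch.
P_R2 = (52.07)² / 4.62 = 586.9 W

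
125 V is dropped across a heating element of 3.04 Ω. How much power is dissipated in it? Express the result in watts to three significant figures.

Voltage and resistance are given, so P = V²/R is the one-step route.
P = (125 V)² / 3.04 Ω = 5140 W

5140 W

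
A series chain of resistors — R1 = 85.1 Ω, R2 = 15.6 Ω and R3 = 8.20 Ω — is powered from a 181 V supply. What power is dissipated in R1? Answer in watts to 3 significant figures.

Since the resistors are in series they all carry the loop current I = V/R_total; the power in any one is I²R.
R_total = 85.1 + 15.6 + 8.20 = 108.9 Ω
I = V / R_total = 181 / 108.9 = 1.662 A
P_R1 = I² × R1 = (1.662)² × 85.1 = 235.1 W

235 W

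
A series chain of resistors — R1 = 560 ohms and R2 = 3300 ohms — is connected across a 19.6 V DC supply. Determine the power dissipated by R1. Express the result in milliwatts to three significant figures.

Every series element carries the same I. Get I from the total resistance, then P = I² × R1.
R_total = 560 + 3300 = 3860 Ω
I = V / R_total = 19.6 / 3860 = 0.005078 A
P_R1 = I² × R1 = (0.005078)² × 560 = 0.01444 W

14.4 mW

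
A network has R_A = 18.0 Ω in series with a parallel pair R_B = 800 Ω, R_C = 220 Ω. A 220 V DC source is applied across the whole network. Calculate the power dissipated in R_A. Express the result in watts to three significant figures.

24.0 W

Reduce the parallel pair to R_p first; the network is then a simple series string.
R_p = (800×220)/(800+220) = 172.5 Ω
R_total = 18.0 + 172.5 = 190.5 Ω
I = V / R_total = 220 / 190.5 = 1.155 A
All the current flows through R_A; use P = I²R.
P_R_A = (1.155)² × 18.0 = 23.99 W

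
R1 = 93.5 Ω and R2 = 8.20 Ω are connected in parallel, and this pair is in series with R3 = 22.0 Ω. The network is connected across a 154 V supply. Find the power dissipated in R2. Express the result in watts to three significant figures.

188 W

Collapse the R1‖R2 pair into one equivalent R_p; then R_p and R3 form a series string.
R_p = (93.5×8.20)/(93.5+8.20) = 7.539 Ω
R_total = R_p + 22.0 = 7.539 + 22.0 = 29.54 Ω
I = V / R_total = 154 / 29.54 = 5.213 A
Voltage across the parallel pair: V_p = I × R_p = 5.213 × 7.539 = 39.30 V
R2 has V_p across it, so P = V_p²/R2.
P_R2 = (39.30)² / 8.20 = 188.4 W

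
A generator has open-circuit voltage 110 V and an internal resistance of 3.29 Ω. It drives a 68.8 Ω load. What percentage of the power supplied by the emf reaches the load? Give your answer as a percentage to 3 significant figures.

95.4 %

Efficiency is P_load / P_total. With a series r and R sharing the same I, P = I²R for each, so η = R/(R+r).
η = R / (R + r) = 68.8 / (68.8 + 3.29) = 0.9544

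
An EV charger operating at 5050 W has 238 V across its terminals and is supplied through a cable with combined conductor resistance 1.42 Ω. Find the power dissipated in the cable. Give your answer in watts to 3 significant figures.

The cable is a series resistance carrying the load current; its dissipation is I²R_line.
I = P / V = 5050 / 238 = 21.22 A through the cable.
P_line = I² R_line = (21.22)² × 1.42 = 639.3 W

639 W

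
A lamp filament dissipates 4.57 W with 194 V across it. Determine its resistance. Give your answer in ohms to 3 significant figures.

8240 Ω

Rearranging the power relation for the two known quantities gives R = V² / P.
R = (194)² / 4.57 = 8235 Ω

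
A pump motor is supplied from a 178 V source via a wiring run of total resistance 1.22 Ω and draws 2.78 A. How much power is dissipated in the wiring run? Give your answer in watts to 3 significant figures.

The wiring run is a series resistance carrying the load current; its dissipation is I²R_line.
The wiring run carries the full 2.78 A.
P_line = I² R_line = (2.780)² × 1.22 = 9.429 W

9.43 W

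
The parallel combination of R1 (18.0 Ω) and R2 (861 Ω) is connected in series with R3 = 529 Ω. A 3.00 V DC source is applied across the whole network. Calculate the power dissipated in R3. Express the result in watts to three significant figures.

0.0159 W

Combine R1 and R2 into their parallel equivalent first, reducing the network to two series resistors.
R_p = (18.0×861)/(18.0+861) = 17.63 Ω
R_total = R_p + 529 = 17.63 + 529 = 546.6 Ω
I = V / R_total = 3.00 / 546.6 = 0.005488 A
R3 carries the full series current, so P = I²R.
P_R3 = (0.005488)² × 529 = 0.01593 W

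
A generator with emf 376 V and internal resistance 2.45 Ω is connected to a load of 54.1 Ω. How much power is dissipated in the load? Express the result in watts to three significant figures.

2390 W

The internal resistance and the load are in series, so the same I flows through both; get I from ε/(r+R), then I²R for the load.
I = ε / (r + R) = 376 / (2.45 + 54.1) = 6.649 A
P_load = I² R = (6.649)² × 54.1 = 2392 W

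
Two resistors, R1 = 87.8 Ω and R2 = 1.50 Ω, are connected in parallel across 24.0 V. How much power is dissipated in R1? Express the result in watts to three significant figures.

6.56 W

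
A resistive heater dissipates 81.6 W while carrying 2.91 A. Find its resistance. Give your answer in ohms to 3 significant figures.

9.64 Ω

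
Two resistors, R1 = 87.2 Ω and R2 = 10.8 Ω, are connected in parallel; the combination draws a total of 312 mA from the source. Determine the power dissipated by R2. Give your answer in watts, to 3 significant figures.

We need the common branch voltage; get it from I_total × R_eq, then P = V²/R for the branch.
1/R_eq = 1/87.2 + 1/10.8 ⇒ R_eq = 9.610 Ω
V = I_total × R_eq = 0.3120 × 9.610 = 2.998 V
P_R2 = V² / R2 = (2.998)² / 10.8 = 0.8324 W

0.832 W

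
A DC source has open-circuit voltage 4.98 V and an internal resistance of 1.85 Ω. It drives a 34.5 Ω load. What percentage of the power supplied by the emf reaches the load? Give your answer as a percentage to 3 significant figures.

94.9 %

The source delivers εI, of which I²R reaches the load and I²r is lost; since I is common, η = R/(R+r).
η = R / (R + r) = 34.5 / (34.5 + 1.85) = 0.9491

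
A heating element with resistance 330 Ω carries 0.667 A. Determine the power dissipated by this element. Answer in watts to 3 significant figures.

147 W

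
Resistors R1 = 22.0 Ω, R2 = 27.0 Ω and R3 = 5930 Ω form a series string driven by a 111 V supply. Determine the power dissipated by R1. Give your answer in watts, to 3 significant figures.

0.00758 W

In a series string the same current flows through every resistor — find that current, then P = I²R for the one we want.
R_total = 22.0 + 27.0 + 5930 = 5979 Ω
I = V / R_total = 111 / 5979 = 0.01856 A
P_R1 = I² × R1 = (0.01856)² × 22.0 = 0.007582 W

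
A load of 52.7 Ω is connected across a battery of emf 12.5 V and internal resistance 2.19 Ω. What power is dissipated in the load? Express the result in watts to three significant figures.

2.73 W

The internal resistance and the load are in series, so the same I flows through both; get I from ε/(r+R), then I²R for the load.
I = ε / (r + R) = 12.5 / (2.19 + 52.7) = 0.2277 A
P_load = I² R = (0.2277)² × 52.7 = 2.733 W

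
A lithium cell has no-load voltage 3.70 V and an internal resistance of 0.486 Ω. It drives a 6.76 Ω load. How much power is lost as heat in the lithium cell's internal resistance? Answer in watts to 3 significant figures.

0.127 W

r is in series with the load, so it carries the full circuit current — the loss in it is I²r.
I = ε / (r + R) = 3.70 / (0.486 + 6.76) = 0.5106 A
P_int = I² r = (0.5106)² × 0.486 = 0.1267 W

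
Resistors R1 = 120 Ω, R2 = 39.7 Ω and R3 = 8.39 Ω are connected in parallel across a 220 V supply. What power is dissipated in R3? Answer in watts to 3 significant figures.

Each parallel branch sees the full supply voltage, so P = V²/R applies directly to the target branch.
P_R3 = V² / R3 = (220)² / 8.39 Ω = 5769 W

5770 W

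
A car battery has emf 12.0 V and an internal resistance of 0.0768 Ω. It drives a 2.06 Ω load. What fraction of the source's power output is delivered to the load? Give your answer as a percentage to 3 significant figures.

96.4 %

Both r and R carry the same current, so the power split is just the resistance split: η = R/(R+r).
η = R / (R + r) = 2.06 / (2.06 + 0.0768) = 0.9641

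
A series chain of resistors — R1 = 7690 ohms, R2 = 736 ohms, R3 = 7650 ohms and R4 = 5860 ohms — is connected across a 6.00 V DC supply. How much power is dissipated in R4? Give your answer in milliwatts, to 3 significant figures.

Series elements share the same current, so find I first, then use P = I²R.
R_total = 7690 + 736 + 7650 + 5860 = 21940 Ω
I = V / R_total = 6.00 / 21940 = 0.0002735 A
P_R4 = I² × R4 = (0.0002735)² × 5860 = 0.0004384 W

0.438 mW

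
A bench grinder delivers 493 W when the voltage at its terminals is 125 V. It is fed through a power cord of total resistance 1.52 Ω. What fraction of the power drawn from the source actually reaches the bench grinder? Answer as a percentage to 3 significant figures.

95.4 %

I = P / V = 493 / 125 = 3.944 A through the power cord.
P_line = I² R_line = (3.944)² × 1.52 = 23.64 W
P_source = P_load + P_line = 493.0 + 23.64 = 516.6 W
η = P_load / P_source = 493.0 / 516.6 = 0.9542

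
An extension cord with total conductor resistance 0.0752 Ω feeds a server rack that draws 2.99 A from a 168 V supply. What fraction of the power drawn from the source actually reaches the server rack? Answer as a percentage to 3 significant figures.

99.9 %

The extension cord carries the full 2.99 A.
P_line = I² R_line = (2.990)² × 0.0752 = 0.6723 W
P_source = V I = 168 × 2.990 = 502.3 W; P_load = 501.6 W
η = P_load / P_source = 501.6 / 502.3 = 0.9987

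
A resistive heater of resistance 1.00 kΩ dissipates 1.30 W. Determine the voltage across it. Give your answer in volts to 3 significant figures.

From P = V I = I²R = V²/R, with the two given quantities we get V = √(P R).
V = √(1.30 × 1000) = 36.06 V

36.1 V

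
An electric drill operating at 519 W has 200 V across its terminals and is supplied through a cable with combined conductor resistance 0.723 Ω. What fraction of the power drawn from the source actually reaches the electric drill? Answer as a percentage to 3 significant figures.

99.1 %

I = P / V = 519 / 200 = 2.595 A through the cable.
P_line = I² R_line = (2.595)² × 0.723 = 4.869 W
P_source = P_load + P_line = 519.0 + 4.869 = 523.9 W
η = P_load / P_source = 519.0 / 523.9 = 0.9907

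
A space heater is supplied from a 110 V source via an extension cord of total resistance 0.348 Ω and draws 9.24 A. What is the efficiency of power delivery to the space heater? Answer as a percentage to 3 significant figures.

97.1 %

The extension cord carries the full 9.24 A.
P_line = I² R_line = (9.240)² × 0.348 = 29.71 W
P_source = V I = 110 × 9.240 = 1016 W; P_load = 986.7 W
η = P_load / P_source = 986.7 / 1016 = 0.9708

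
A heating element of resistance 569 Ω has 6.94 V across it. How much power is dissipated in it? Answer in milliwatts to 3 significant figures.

With V across and R both known, P = V²/R gives the dissipation directly.
P = (6.94 V)² / 569 Ω = 0.08465 W

84.6 mW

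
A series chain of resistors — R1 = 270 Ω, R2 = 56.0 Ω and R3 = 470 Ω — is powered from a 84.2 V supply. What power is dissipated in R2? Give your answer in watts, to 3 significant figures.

0.627 W

Series elements share the same current, so find I first, then use P = I²R.
R_total = 270 + 56.0 + 470 = 796.0 Ω
I = V / R_total = 84.2 / 796.0 = 0.1058 A
P_R2 = I² × R2 = (0.1058)² × 56.0 = 0.6266 W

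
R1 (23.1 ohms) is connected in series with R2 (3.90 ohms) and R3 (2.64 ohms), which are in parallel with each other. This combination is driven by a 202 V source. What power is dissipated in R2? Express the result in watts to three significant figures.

First combine the parallel branches into one equivalent R_p, then R1 + R_p is a series pair.
R_p = (3.90×2.64)/(3.90+2.64) = 1.574 Ω
R_total = 23.1 + 1.574 = 24.67 Ω
I = V / R_total = 202 / 24.67 = 8.187 A
Voltage across the parallel pair: V_p = I × R_p = 8.187 × 1.574 = 12.89 V
R2 sees V_p directly, so P = V_p² / R2.
P_R2 = (12.89)² / 3.90 = 42.59 W

42.6 W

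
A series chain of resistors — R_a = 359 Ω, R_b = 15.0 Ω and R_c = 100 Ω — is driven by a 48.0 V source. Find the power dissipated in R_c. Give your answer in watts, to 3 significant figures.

1.03 W

In a series string the same current flows through every resistor — find that current, then P = I²R for the one we want.
R_total = 359 + 15.0 + 100 = 474.0 Ω
I = V / R_total = 48.0 / 474.0 = 0.1013 A
P_R_c = I² × R_c = (0.1013)² × 100 = 1.025 W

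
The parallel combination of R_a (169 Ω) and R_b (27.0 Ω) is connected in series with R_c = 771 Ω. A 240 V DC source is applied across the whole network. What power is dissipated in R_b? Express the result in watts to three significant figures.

1.83 W

Reduce the parallel combination to a single R_p; the circuit then becomes R_p in series with the remaining resistor.
R_p = (169×27.0)/(169+27.0) = 23.28 Ω
R_total = R_p + 771 = 23.28 + 771 = 794.3 Ω
I = V / R_total = 240 / 794.3 = 0.3022 A
Voltage across the parallel pair: V_p = I × R_p = 0.3022 × 23.28 = 7.034 V
R_b has V_p across it, so P = V_p²/R_b.
P_R_b = (7.034)² / 27.0 = 1.833 W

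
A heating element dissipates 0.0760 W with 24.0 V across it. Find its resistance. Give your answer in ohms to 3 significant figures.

Rearranging the power relation for the two known quantities gives R = V² / P.
R = (24.0)² / 0.0760 = 7579 Ω

7580 Ω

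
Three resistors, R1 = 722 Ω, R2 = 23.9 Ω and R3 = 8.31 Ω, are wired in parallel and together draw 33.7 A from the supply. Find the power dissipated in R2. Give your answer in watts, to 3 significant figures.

The branches share the same voltage, but only the total current is given — find V from the equivalent resistance first.
1/R_eq = 1/722 + 1/23.9 + 1/8.31 ⇒ R_eq = 6.114 Ω
V = I_total × R_eq = 33.70 × 6.114 = 206.0 V
P_R2 = V² / R2 = (206.0)² / 23.9 = 1776 W

1780 W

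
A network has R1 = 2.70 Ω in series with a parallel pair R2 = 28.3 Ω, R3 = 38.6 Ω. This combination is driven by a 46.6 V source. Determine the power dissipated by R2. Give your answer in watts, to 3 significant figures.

56.5 W

Replace R2 and R3 with their parallel equivalent so the circuit becomes R1 in series with R_p.
R_p = (28.3×38.6)/(28.3+38.6) = 16.33 Ω
R_total = 2.70 + 16.33 = 19.03 Ω
I = V / R_total = 46.6 / 19.03 = 2.449 A
Voltage across the parallel pair: V_p = I × R_p = 2.449 × 16.33 = 39.99 V
With V_p across R2, its power is V_p²/R2.
P_R2 = (39.99)² / 28.3 = 56.50 W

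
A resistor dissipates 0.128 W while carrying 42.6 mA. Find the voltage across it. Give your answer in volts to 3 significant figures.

3.00 V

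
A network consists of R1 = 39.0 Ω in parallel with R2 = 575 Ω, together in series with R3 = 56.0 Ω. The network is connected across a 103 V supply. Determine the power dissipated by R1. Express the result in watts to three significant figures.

Reduce the parallel combination to a single R_p; the circuit then becomes R_p in series with the remaining resistor.
R_p = (39.0×575)/(39.0+575) = 36.52 Ω
R_total = R_p + 56.0 = 36.52 + 56.0 = 92.52 Ω
I = V / R_total = 103 / 92.52 = 1.113 A
Voltage across the parallel pair: V_p = I × R_p = 1.113 × 36.52 = 40.66 V
R1 sits across V_p; its power is V_p²/R.
P_R1 = (40.66)² / 39.0 = 42.39 W

42.4 W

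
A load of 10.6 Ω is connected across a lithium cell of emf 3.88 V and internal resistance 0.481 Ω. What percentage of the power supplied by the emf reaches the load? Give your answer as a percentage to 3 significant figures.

Both r and R carry the same current, so the power split is just the resistance split: η = R/(R+r).
η = R / (R + r) = 10.6 / (10.6 + 0.481) = 0.9566

95.7 %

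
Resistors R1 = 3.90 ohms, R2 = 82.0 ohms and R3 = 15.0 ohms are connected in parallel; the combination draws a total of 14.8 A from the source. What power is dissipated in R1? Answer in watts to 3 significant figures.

500 W

Only the total current is stated, so first find the parallel equivalent to get the voltage across the combination.
1/R_eq = 1/3.90 + 1/82.0 + 1/15.0 ⇒ R_eq = 2.983 Ω
V = I_total × R_eq = 14.80 × 2.983 = 44.14 V
P_R1 = V² / R1 = (44.14)² / 3.90 = 499.6 W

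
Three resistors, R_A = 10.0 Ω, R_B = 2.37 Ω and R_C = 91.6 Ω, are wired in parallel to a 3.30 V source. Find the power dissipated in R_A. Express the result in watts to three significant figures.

Every branch has 3.30 V across it, so for R_A the power is simply V²/R.
P_R_A = V² / R_A = (3.30)² / 10.0 Ω = 1.089 W

1.09 W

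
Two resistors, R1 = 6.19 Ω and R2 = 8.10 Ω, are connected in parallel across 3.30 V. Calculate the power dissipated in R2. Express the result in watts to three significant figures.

1.34 W

The supply voltage appears across each parallel branch — just use P = V²/R2.
P_R2 = V² / R2 = (3.30)² / 8.10 Ω = 1.344 W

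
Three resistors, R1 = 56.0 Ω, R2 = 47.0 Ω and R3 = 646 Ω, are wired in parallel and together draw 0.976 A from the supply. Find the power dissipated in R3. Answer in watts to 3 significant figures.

Only the total current is stated, so first find the parallel equivalent to get the voltage across the combination.
1/R_eq = 1/56.0 + 1/47.0 + 1/646 ⇒ R_eq = 24.58 Ω
V = I_total × R_eq = 0.9760 × 24.58 = 23.99 V
P_R3 = V² / R3 = (23.99)² / 646 = 0.8910 W

0.891 W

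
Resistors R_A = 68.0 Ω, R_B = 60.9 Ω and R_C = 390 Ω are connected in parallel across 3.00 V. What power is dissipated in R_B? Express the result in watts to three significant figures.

Parallel branches share the same voltage; P = V²/R gives the branch power in one step.
P_R_B = V² / R_B = (3.00)² / 60.9 Ω = 0.1478 W

0.148 W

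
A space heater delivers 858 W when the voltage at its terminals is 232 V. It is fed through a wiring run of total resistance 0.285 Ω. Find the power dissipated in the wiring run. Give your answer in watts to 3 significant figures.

3.90 W

The wiring run and load are in series, so the same current flows in both; the loss is I²R_line.
I = P / V = 858 / 232 = 3.698 A through the wiring run.
P_line = I² R_line = (3.698)² × 0.285 = 3.898 W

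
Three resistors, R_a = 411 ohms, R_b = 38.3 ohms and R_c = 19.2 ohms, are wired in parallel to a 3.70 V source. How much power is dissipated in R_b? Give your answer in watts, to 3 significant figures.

0.357 W

Parallel branches share the same voltage; P = V²/R gives the branch power in one step.
P_R_b = V² / R_b = (3.70)² / 38.3 Ω = 0.3574 W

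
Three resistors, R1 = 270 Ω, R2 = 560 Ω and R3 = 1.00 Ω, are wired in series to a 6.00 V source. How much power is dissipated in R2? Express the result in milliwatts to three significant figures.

Series elements share the same current, so find I first, then use P = I²R.
R_total = 270 + 560 + 1.00 = 831.0 Ω
I = V / R_total = 6.00 / 831.0 = 0.007220 A
P_R2 = I² × R2 = (0.007220)² × 560 = 0.02919 W

29.2 mW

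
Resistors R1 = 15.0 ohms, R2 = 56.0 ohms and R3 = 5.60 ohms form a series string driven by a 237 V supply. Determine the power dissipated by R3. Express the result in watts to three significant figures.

53.6 W

Series elements share the same current, so find I first, then use P = I²R.
R_total = 15.0 + 56.0 + 5.60 = 76.60 Ω
I = V / R_total = 237 / 76.60 = 3.094 A
P_R3 = I² × R3 = (3.094)² × 5.60 = 53.61 W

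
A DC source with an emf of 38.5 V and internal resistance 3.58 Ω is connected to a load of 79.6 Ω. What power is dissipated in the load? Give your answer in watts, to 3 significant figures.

17.1 W

With r and R in series, I = ε/(r+R); the load dissipates I²R.
I = ε / (r + R) = 38.5 / (3.58 + 79.6) = 0.4629 A
P_load = I² R = (0.4629)² × 79.6 = 17.05 W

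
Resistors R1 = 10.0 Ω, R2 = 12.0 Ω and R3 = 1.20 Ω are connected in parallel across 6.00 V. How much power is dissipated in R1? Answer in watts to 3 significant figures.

Parallel branches share the same voltage; P = V²/R gives the branch power in one step.
P_R1 = V² / R1 = (6.00)² / 10.0 Ω = 3.600 W

3.60 W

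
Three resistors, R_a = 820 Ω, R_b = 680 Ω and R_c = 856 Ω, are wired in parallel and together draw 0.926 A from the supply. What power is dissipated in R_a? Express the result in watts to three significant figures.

Only the total current is stated, so first find the parallel equivalent to get the voltage across the combination.
1/R_eq = 1/820 + 1/680 + 1/856 ⇒ R_eq = 259.2 Ω
V = I_total × R_eq = 0.9260 × 259.2 = 240.0 V
P_R_a = V² / R_a = (240.0)² / 820 = 70.24 W

70.2 W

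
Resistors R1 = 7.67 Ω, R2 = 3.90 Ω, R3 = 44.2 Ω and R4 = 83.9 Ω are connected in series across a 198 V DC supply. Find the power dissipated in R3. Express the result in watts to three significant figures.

88.8 W

The current is common to all series resistors; compute it, then apply P = I²R for the target.
R_total = 7.67 + 3.90 + 44.2 + 83.9 = 139.7 Ω
I = V / R_total = 198 / 139.7 = 1.418 A
P_R3 = I² × R3 = (1.418)² × 44.2 = 88.83 W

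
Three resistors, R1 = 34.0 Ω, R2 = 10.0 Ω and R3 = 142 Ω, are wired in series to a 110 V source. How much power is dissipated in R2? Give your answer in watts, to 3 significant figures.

Series elements share the same current, so find I first, then use P = I²R.
R_total = 34.0 + 10.0 + 142 = 186.0 Ω
I = V / R_total = 110 / 186.0 = 0.5914 A
P_R2 = I² × R2 = (0.5914)² × 10.0 = 3.498 W

3.50 W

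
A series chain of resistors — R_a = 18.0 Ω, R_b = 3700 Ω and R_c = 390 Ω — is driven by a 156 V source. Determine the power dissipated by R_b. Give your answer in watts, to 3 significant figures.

Every series element carries the same I. Get I from the total resistance, then P = I² × R_b.
R_total = 18.0 + 3700 + 390 = 4108 Ω
I = V / R_total = 156 / 4108 = 0.03797 A
P_R_b = I² × R_b = (0.03797)² × 3700 = 5.336 W

5.34 W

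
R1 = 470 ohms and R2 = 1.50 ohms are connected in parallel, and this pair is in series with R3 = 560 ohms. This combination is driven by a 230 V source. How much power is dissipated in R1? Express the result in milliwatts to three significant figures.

0.798 mW

Combine R1 and R2 into their parallel equivalent first, reducing the network to two series resistors.
R_p = (470×1.50)/(470+1.50) = 1.495 Ω
R_total = R_p + 560 = 1.495 + 560 = 561.5 Ω
I = V / R_total = 230 / 561.5 = 0.4096 A
Voltage across the parallel pair: V_p = I × R_p = 0.4096 × 1.495 = 0.6125 V
R1 sits across V_p; its power is V_p²/R.
P_R1 = (0.6125)² / 470 = 0.0007981 W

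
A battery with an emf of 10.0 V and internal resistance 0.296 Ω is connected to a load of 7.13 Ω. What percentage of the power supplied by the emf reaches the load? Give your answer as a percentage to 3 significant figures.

96.0 %

Efficiency is P_load / P_total. With a series r and R sharing the same I, P = I²R for each, so η = R/(R+r).
η = R / (R + r) = 7.13 / (7.13 + 0.296) = 0.9601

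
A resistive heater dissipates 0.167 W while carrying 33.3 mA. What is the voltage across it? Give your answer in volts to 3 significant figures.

5.02 V

The two known quantities fix the third via V = P / I.
V = 0.167 / 0.03330 = 5.015 V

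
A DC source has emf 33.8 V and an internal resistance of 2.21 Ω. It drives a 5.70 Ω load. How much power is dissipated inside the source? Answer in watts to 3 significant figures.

The internal resistance carries the same current as the load; P_int = I²r.
I = ε / (r + R) = 33.8 / (2.21 + 5.70) = 4.273 A
P_int = I² r = (4.273)² × 2.21 = 40.35 W

40.4 W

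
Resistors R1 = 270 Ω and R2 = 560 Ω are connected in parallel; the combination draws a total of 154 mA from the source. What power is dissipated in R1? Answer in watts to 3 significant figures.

2.91 W

We need the common branch voltage; get it from I_total × R_eq, then P = V²/R for the branch.
1/R_eq = 1/270 + 1/560 ⇒ R_eq = 182.2 Ω
V = I_total × R_eq = 0.1540 × 182.2 = 28.05 V
P_R1 = V² / R1 = (28.05)² / 270 = 2.915 W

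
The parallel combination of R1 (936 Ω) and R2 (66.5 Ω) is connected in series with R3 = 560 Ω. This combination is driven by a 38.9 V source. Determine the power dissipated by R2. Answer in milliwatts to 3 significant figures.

227 mW

Collapse the R1‖R2 pair into one equivalent R_p; then R_p and R3 form a series string.
R_p = (936×66.5)/(936+66.5) = 62.09 Ω
R_total = R_p + 560 = 62.09 + 560 = 622.1 Ω
I = V / R_total = 38.9 / 622.1 = 0.06253 A
Voltage across the parallel pair: V_p = I × R_p = 0.06253 × 62.09 = 3.882 V
Use P = V²/R for R2 with V = V_p.
P_R2 = (3.882)² / 66.5 = 0.2267 W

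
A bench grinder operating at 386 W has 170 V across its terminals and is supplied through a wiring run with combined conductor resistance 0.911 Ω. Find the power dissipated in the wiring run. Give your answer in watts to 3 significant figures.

The wiring run and load are in series, so the same current flows in both; the loss is I²R_line.
I = P / V = 386 / 170 = 2.271 A through the wiring run.
P_line = I² R_line = (2.271)² × 0.911 = 4.697 W

4.70 W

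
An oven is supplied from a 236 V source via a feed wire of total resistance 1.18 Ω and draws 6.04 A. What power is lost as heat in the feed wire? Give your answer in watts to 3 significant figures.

Line loss is just I²R for the cable — we know both I and R_line directly.
The feed wire carries the full 6.04 A.
P_line = I² R_line = (6.040)² × 1.18 = 43.05 W

43.0 W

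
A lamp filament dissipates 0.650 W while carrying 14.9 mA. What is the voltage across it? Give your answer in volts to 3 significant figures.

Inverting the appropriate power form: V = P / I.
V = 0.650 / 0.01490 = 43.62 V

43.6 V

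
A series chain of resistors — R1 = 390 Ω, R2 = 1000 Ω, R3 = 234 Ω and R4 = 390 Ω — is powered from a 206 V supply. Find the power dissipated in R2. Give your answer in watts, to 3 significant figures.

Series elements share the same current, so find I first, then use P = I²R.
R_total = 390 + 1000 + 234 + 390 = 2014 Ω
I = V / R_total = 206 / 2014 = 0.1023 A
P_R2 = I² × R2 = (0.1023)² × 1000 = 10.46 W

10.5 W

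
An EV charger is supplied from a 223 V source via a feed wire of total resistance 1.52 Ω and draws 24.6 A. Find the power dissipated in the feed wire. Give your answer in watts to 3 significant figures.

Only the current and the line resistance are needed for the I²R loss.
The feed wire carries the full 24.6 A.
P_line = I² R_line = (24.60)² × 1.52 = 919.8 W

920 W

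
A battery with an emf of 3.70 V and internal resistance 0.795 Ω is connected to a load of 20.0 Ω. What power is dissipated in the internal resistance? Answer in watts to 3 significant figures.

The internal resistance carries the same current as the load; P_int = I²r.
I = ε / (r + R) = 3.70 / (0.795 + 20.0) = 0.1779 A
P_int = I² r = (0.1779)² × 0.795 = 0.02517 W

0.0252 W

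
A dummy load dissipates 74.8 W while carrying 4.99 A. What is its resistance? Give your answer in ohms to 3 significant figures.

Inverting the appropriate power form: R = P / I².
R = 74.8 / (4.990)² = 3.004 Ω

3.00 Ω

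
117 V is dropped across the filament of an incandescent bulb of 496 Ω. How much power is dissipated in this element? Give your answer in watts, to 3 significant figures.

27.6 W

With V across and R both known, P = V²/R gives the dissipation directly.
P = (117 V)² / 496 Ω = 27.60 W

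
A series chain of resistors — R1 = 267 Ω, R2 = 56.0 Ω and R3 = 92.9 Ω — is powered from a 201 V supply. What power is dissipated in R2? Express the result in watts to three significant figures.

13.1 W

In a series string the same current flows through every resistor — find that current, then P = I²R for the one we want.
R_total = 267 + 56.0 + 92.9 = 415.9 Ω
I = V / R_total = 201 / 415.9 = 0.4833 A
P_R2 = I² × R2 = (0.4833)² × 56.0 = 13.08 W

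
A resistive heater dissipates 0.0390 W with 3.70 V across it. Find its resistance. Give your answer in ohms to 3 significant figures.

351 Ω

From P = V I = I²R = V²/R, with the two given quantities we get R = V² / P.
R = (3.70)² / 0.0390 = 351.0 Ω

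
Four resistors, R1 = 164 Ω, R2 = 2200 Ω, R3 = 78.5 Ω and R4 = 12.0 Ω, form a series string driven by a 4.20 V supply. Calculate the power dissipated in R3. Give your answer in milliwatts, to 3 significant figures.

The current is common to all series resistors; compute it, then apply P = I²R for the target.
R_total = 164 + 2200 + 78.5 + 12.0 = 2454 Ω
I = V / R_total = 4.20 / 2454 = 0.001711 A
P_R3 = I² × R3 = (0.001711)² × 78.5 = 0.0002298 W

0.230 mW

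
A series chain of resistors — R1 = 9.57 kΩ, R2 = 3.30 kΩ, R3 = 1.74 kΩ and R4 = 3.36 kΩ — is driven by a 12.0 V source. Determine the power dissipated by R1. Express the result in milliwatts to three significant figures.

4.27 mW

The current is common to all series resistors; compute it, then apply P = I²R for the target.
R_total = (9.57 + 3.30 + 1.74 + 3.36) kΩ = 17970 Ω
I = V / R_total = 12.0 / 17970 = 0.0006678 A
P_R1 = I² × R1 = (0.0006678)² × 9570 = 0.004268 W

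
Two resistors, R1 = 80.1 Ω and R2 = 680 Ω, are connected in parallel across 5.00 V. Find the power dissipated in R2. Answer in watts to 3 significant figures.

The supply voltage appears across each parallel branch — just use P = V²/R2.
P_R2 = V² / R2 = (5.00)² / 680 Ω = 0.03676 W

0.0368 W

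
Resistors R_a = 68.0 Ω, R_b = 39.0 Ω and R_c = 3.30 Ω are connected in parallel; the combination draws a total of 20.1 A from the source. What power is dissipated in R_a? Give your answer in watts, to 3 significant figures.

We need the common branch voltage; get it from I_total × R_eq, then P = V²/R for the branch.
1/R_eq = 1/68.0 + 1/39.0 + 1/3.30 ⇒ R_eq = 2.912 Ω
V = I_total × R_eq = 20.10 × 2.912 = 58.54 V
P_R_a = V² / R_a = (58.54)² / 68.0 = 50.39 W

50.4 W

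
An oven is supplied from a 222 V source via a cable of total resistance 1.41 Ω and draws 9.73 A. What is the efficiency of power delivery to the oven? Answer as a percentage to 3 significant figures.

93.8 %

The cable carries the full 9.73 A.
P_line = I² R_line = (9.730)² × 1.41 = 133.5 W
P_source = V I = 222 × 9.730 = 2160 W; P_load = 2027 W
η = P_load / P_source = 2027 / 2160 = 0.9382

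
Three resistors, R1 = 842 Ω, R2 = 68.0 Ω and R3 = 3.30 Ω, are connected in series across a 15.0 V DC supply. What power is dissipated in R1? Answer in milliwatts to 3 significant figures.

227 mW

Every series element carries the same I. Get I from the total resistance, then P = I² × R1.
R_total = 842 + 68.0 + 3.30 = 913.3 Ω
I = V / R_total = 15.0 / 913.3 = 0.01642 A
P_R1 = I² × R1 = (0.01642)² × 842 = 0.2271 W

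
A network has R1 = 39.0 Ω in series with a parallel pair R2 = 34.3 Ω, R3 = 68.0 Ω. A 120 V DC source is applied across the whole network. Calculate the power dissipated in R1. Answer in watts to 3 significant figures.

Replace R2 and R3 with their parallel equivalent so the circuit becomes R1 in series with R_p.
R_p = (34.3×68.0)/(34.3+68.0) = 22.80 Ω
R_total = 39.0 + 22.80 = 61.80 Ω
I = V / R_total = 120 / 61.80 = 1.942 A
All the current flows through R1; use P = I²R.
P_R1 = (1.942)² × 39.0 = 147.0 W

147 W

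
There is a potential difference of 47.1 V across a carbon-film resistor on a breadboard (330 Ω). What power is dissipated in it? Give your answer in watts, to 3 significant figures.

We know the drop across the element and its resistance — P = V²/R, one step.
P = (47.1 V)² / 330 Ω = 6.722 W

6.72 W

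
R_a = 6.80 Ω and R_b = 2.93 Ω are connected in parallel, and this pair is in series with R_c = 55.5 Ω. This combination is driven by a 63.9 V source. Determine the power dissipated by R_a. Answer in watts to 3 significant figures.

0.760 W

Combine R_a and R_b into their parallel equivalent first, reducing the network to two series resistors.
R_p = (6.80×2.93)/(6.80+2.93) = 2.048 Ω
R_total = R_p + 55.5 = 2.048 + 55.5 = 57.55 Ω
I = V / R_total = 63.9 / 57.55 = 1.110 A
Voltage across the parallel pair: V_p = I × R_p = 1.110 × 2.048 = 2.274 V
Use P = V²/R for R_a with V = V_p.
P_R_a = (2.274)² / 6.80 = 0.7603 W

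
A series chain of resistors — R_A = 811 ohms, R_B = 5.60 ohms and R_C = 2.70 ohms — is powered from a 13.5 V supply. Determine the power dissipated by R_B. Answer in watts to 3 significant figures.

Series elements share the same current, so find I first, then use P = I²R.
R_total = 811 + 5.60 + 2.70 = 819.3 Ω
I = V / R_total = 13.5 / 819.3 = 0.01648 A
P_R_B = I² × R_B = (0.01648)² × 5.60 = 0.001520 W

0.00152 W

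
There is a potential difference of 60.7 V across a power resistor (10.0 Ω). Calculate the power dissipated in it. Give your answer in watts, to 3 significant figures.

Voltage and resistance are given, so P = V²/R is the one-step route.
P = (60.7 V)² / 10.0 Ω = 368.4 W

368 W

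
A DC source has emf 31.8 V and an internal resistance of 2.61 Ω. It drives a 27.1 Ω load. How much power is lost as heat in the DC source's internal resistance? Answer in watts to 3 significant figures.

The source's internal resistance is just another series element carrying I; its dissipation is I²r.
I = ε / (r + R) = 31.8 / (2.61 + 27.1) = 1.070 A
P_int = I² r = (1.070)² × 2.61 = 2.990 W

2.99 W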